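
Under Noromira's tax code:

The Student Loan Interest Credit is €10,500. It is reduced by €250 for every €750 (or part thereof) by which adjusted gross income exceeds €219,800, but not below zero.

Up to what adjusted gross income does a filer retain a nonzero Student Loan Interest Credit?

After 41 increments the reduction is 41 × €250 = €10,250, leaving €250; one more increment wipes it out. Increment 41 ends at excess 41 × €750 = €30,750, so the highest qualifying income is €219,800 + €30,750 = €250,550.

€250,550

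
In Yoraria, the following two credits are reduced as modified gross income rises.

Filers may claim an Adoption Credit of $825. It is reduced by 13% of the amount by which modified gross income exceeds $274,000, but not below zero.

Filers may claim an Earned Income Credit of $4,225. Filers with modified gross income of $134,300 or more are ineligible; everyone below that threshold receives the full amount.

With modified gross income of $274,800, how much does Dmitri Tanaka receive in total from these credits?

Adoption Credit: 13% of the $800 excess over $274,000 is $104; credit = $825 − $104 = $721.
Earned Income Credit: $274,800 meets or exceeds the $134,300 cutoff, so the credit is $0.
Total: $721 + $0 = $721.

$721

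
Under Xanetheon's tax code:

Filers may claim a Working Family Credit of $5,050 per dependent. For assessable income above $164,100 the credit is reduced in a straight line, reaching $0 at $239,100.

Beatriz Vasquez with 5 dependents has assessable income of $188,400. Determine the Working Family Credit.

Working Family Credit: base = 5 × $5,050 = $25,250. $188,400 is $24,300 into a $75,000 phase-out range, leaving 50,700/75,000 of the credit: $25,250 × 50,700/75,000 = $17,069.

$17,069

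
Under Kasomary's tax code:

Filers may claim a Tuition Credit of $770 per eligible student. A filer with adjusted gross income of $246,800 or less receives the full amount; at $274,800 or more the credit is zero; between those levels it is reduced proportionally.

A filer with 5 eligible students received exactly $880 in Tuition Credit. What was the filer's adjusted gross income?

Full credit = 5 × $770 = $3,850.
$880 is 880/3,850 of the full $3,850, so 2,970/3,850 of the $28,000 range has been used: income = $246,800 + $28,000 × 2,970/3,850 = $268,400.

$268,400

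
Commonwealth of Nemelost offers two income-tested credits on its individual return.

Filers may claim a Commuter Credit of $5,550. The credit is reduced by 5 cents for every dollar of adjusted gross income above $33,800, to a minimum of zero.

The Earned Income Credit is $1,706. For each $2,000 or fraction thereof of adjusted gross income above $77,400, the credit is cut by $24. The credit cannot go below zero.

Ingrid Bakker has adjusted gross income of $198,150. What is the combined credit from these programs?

Commuter Credit: 5% of the $164,350 excess over $33,800 is $8,217.50 ≥ base, so the credit is $0.
Earned Income Credit: income exceeds $77,400 by $120,750, which is 61 full-or-partial $2,000 increments; reduction = 61 × $24 = $1,464, leaving $242.
Total: $0 + $242 = $242.

$242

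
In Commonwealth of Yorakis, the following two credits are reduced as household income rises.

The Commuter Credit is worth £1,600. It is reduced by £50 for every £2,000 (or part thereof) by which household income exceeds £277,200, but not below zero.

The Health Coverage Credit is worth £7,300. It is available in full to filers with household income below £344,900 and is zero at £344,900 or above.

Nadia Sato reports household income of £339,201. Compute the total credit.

£7,300

Commuter Credit: income exceeds £277,200 by £62,001 → 32 increments × £50 = £1,600 ≥ base, so the credit is £0.
Health Coverage Credit: £339,201 is below the £344,900 cutoff, so the full £7,300 applies.
Total: £0 + £7,300 = £7,300.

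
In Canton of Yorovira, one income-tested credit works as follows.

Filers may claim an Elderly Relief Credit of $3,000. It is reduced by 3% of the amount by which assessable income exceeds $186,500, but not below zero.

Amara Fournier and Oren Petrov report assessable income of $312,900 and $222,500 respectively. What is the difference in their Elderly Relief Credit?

Amara ($312,900): Elderly Relief Credit: 3% of the $126,400 excess over $186,500 is $3,792 ≥ base, so the credit is $0.
Oren ($222,500): Elderly Relief Credit: 3% of the $36,000 excess over $186,500 is $1,080; credit = $3,000 − $1,080 = $1,920.
Difference: |$0 − $1,920| = $1,920.

$1,920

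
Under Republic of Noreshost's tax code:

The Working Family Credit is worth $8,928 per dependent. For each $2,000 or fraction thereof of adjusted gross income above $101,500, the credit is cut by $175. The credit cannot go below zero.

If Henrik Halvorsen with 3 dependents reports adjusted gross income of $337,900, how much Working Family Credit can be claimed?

Working Family Credit: base = 3 × $8,928 = $26,784. income exceeds $101,500 by $236,400, which is 119 full-or-partial $2,000 increments; reduction = 119 × $175 = $20,825, leaving $5,959.

$5,959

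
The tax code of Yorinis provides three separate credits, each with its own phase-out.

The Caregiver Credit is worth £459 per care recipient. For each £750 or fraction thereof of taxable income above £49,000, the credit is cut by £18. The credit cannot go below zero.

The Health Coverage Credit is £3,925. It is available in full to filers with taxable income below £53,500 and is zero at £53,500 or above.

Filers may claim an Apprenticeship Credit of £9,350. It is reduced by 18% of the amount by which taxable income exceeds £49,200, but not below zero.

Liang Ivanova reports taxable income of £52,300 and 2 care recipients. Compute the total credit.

£13,545

Caregiver Credit: base = 2 × £459 = £918. income exceeds £49,000 by £3,300, which is 5 full-or-partial £750 increments; reduction = 5 × £18 = £90, leaving £828.
Health Coverage Credit: £52,300 is below the £53,500 cutoff, so the full £3,925 applies.
Apprenticeship Credit: 18% of the £3,100 excess over £49,200 is £558; credit = £9,350 − £558 = £8,792.
Total: £828 + £3,925 + £8,792 = £13,545.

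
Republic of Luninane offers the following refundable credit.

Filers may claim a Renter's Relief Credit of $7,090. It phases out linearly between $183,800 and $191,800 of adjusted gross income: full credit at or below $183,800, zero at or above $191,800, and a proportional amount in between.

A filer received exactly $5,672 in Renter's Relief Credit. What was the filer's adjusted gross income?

$5,672 is 5,672/7,090 of the full $7,090, so 1,418/7,090 of the $8,000 range has been used: income = $183,800 + $8,000 × 1,418/7,090 = $185,400.

$185,400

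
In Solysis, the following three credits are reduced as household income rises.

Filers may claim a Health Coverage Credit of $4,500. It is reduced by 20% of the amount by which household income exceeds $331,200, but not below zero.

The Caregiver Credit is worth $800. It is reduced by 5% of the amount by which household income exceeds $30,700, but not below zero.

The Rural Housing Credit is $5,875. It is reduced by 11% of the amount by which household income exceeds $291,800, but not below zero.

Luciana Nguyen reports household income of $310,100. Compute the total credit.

Health Coverage Credit: $310,100 is at or below the $331,200 threshold, so the full $4,500 applies.
Caregiver Credit: 5% of the $279,400 excess over $30,700 is $13,970 ≥ base, so the credit is $0.
Rural Housing Credit: 11% of the $18,300 excess over $291,800 is $2,013; credit = $5,875 − $2,013 = $3,862.
Total: $4,500 + $0 + $3,862 = $8,362.

$8,362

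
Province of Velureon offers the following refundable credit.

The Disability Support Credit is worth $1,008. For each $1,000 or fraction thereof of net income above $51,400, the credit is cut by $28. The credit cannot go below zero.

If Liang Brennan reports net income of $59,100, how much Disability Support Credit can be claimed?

$784

Disability Support Credit: income exceeds $51,400 by $7,700, which is 8 full-or-partial $1,000 increments; reduction = 8 × $28 = $224, leaving $784.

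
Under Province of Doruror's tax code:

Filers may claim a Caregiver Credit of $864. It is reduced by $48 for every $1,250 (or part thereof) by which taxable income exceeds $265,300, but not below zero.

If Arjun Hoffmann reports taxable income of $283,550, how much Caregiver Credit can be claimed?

$144

Caregiver Credit: income exceeds $265,300 by $18,250, which is 15 full-or-partial $1,250 increments; reduction = 15 × $48 = $720, leaving $144.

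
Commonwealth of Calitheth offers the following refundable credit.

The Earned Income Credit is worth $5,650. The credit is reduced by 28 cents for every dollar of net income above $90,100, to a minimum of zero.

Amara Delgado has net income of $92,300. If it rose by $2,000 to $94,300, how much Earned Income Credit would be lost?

$560

At $92,300 — 28% of the $2,200 excess over $90,100 is $616; credit = $5,650 − $616 = $5,034.
At $94,300 — 28% of the $4,200 excess over $90,100 is $1,176; credit = $5,650 − $1,176 = $4,474.
Lost: $5,034 − $4,474 = $560.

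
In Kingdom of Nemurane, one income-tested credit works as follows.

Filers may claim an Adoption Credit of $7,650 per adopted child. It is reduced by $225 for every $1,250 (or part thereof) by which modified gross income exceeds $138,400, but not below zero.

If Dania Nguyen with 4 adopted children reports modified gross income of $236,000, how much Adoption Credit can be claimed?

$12,825

Adoption Credit: base = 4 × $7,650 = $30,600. income exceeds $138,400 by $97,600, which is 79 full-or-partial $1,250 increments; reduction = 79 × $225 = $17,775, leaving $12,825.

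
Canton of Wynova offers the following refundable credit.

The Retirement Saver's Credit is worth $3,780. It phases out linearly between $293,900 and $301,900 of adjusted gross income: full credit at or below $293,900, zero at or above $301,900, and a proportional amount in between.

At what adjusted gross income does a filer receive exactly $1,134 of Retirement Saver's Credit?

$1,134 is 1,134/3,780 of the full $3,780, so 2,646/3,780 of the $8,000 range has been used: income = $293,900 + $8,000 × 2,646/3,780 = $299,500.

$299,500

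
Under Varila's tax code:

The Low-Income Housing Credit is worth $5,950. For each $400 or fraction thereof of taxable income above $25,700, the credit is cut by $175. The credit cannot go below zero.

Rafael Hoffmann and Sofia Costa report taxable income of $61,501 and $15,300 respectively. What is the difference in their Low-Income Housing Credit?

$5,950

Rafael ($61,501): Low-Income Housing Credit: income exceeds $25,700 by $35,801 → 90 increments × $175 = $15,750 ≥ base, so the credit is $0.
Sofia ($15,300): Low-Income Housing Credit: $15,300 is at or below the $25,700 threshold, so the full $5,950 applies.
Difference: |$0 − $5,950| = $5,950.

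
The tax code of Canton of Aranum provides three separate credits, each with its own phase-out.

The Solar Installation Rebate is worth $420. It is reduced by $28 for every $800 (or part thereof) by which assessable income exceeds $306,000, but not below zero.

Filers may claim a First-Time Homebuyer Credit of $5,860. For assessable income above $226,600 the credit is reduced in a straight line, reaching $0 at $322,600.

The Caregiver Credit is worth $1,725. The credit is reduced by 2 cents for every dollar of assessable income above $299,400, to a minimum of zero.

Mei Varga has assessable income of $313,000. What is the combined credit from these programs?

Solar Installation Rebate: income exceeds $306,000 by $7,000, which is 9 full-or-partial $800 increments; reduction = 9 × $28 = $252, leaving $168.
First-Time Homebuyer Credit: $313,000 is $86,400 into a $96,000 phase-out range, leaving 9,600/96,000 of the credit: $5,860 × 9,600/96,000 = $586.
Caregiver Credit: 2% of the $13,600 excess over $299,400 is $272; credit = $1,725 − $272 = $1,453.
Total: $168 + $586 + $1,453 = $2,207.

$2,207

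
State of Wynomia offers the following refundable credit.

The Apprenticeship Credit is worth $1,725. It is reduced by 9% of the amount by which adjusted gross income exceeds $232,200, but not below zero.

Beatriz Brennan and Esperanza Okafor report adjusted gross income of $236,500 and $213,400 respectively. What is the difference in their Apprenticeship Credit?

Beatriz ($236,500): Apprenticeship Credit: 9% of the $4,300 excess over $232,200 is $387; credit = $1,725 − $387 = $1,338.
Esperanza ($213,400): Apprenticeship Credit: $213,400 is at or below the $232,200 threshold, so the full $1,725 applies.
Difference: |$1,338 − $1,725| = $387.

$387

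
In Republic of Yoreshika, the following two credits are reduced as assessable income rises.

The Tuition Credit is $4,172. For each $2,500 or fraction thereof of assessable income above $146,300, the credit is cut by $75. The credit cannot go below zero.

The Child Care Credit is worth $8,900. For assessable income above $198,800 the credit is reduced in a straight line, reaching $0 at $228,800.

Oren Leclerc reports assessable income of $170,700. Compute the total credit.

$12,322

Tuition Credit: income exceeds $146,300 by $24,400, which is 10 full-or-partial $2,500 increments; reduction = 10 × $75 = $750, leaving $3,422.
Child Care Credit: $170,700 is at or below the $198,800 threshold, so the full $8,900 applies.
Total: $3,422 + $8,900 = $12,322.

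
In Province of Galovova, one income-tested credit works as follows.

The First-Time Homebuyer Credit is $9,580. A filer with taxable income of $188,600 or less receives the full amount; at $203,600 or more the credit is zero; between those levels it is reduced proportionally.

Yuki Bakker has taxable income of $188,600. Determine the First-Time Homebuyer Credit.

$9,580

First-Time Homebuyer Credit: $188,600 is at or below the $188,600 threshold, so the full $9,580 applies.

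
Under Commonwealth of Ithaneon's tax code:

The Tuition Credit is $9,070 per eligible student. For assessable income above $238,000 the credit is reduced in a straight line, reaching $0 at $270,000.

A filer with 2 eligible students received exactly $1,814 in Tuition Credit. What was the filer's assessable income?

$266,800

Full credit = 2 × $9,070 = $18,140.
$1,814 is 1,814/18,140 of the full $18,140, so 16,326/18,140 of the $32,000 range has been used: income = $238,000 + $32,000 × 16,326/18,140 = $266,800.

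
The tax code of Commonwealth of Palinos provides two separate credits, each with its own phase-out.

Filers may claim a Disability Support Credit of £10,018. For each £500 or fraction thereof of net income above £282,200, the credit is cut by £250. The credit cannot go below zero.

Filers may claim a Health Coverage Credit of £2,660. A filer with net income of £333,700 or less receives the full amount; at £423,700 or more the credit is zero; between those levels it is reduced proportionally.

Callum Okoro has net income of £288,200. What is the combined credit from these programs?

£9,678

Disability Support Credit: income exceeds £282,200 by £6,000, which is 12 full-or-partial £500 increments; reduction = 12 × £250 = £3,000, leaving £7,018.
Health Coverage Credit: £288,200 is at or below the £333,700 threshold, so the full £2,660 applies.
Total: £7,018 + £2,660 = £9,678.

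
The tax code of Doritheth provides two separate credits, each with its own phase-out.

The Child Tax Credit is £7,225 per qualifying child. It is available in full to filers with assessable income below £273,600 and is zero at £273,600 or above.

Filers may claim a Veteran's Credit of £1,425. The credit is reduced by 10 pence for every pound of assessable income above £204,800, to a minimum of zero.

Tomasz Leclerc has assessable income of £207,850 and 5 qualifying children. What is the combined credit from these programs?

Child Tax Credit: base = 5 × £7,225 = £36,125. £207,850 is below the £273,600 cutoff, so the full £36,125 applies.
Veteran's Credit: 10% of the £3,050 excess over £204,800 is £305; credit = £1,425 − £305 = £1,120.
Total: £36,125 + £1,120 = £37,245.

£37,245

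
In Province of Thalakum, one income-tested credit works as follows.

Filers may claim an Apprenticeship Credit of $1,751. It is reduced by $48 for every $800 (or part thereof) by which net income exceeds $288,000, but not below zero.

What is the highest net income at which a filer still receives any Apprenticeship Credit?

After 36 increments the reduction is 36 × $48 = $1,728, leaving $23; one more increment wipes it out. Increment 36 ends at excess 36 × $800 = $28,800, so the highest qualifying income is $288,000 + $28,800 = $316,800.

$316,800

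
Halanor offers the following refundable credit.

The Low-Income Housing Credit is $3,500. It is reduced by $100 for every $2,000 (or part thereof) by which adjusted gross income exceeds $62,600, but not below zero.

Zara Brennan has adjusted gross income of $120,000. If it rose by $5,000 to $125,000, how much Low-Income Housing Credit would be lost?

$300

At $120,000 — income exceeds $62,600 by $57,400, which is 29 full-or-partial $2,000 increments; reduction = 29 × $100 = $2,900, leaving $600.
At $125,000 — income exceeds $62,600 by $62,400, which is 32 full-or-partial $2,000 increments; reduction = 32 × $100 = $3,200, leaving $300.
Lost: $600 − $300 = $300.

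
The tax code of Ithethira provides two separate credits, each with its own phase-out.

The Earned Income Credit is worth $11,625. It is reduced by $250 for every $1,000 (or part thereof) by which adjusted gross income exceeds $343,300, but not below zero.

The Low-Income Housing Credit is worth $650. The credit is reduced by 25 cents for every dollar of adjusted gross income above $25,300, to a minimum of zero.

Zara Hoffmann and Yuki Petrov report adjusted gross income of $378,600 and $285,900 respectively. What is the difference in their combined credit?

$9,000

Zara ($378,600): Earned Income Credit: income exceeds $343,300 by $35,300, which is 36 full-or-partial $1,000 increments; reduction = 36 × $250 = $9,000, leaving $2,625. Low-Income Housing Credit: 25% of the $353,300 excess over $25,300 is $88,325 ≥ base, so the credit is $0. total $2,625 + $0 = $2,625
Yuki ($285,900): Earned Income Credit: $285,900 is at or below the $343,300 threshold, so the full $11,625 applies. Low-Income Housing Credit: 25% of the $260,600 excess over $25,300 is $65,150 ≥ base, so the credit is $0. total $11,625 + $0 = $11,625
Difference: |$2,625 − $11,625| = $9,000.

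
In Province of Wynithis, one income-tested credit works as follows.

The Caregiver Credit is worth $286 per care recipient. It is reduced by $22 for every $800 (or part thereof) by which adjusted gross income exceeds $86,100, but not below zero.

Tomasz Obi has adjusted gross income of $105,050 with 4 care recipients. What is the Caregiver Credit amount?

Caregiver Credit: base = 4 × $286 = $1,144. income exceeds $86,100 by $18,950, which is 24 full-or-partial $800 increments; reduction = 24 × $22 = $528, leaving $616.

$616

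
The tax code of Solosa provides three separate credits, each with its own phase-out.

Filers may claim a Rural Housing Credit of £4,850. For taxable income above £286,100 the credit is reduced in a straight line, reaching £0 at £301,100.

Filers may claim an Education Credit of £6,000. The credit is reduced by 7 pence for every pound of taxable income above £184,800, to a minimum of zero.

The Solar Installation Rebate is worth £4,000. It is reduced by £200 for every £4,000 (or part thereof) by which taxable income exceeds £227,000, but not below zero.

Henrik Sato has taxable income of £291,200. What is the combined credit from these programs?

£3,801

Rural Housing Credit: £291,200 is £5,100 into a £15,000 phase-out range, leaving 9,900/15,000 of the credit: £4,850 × 9,900/15,000 = £3,201.
Education Credit: 7% of the £106,400 excess over £184,800 is £7,448 ≥ base, so the credit is £0.
Solar Installation Rebate: income exceeds £227,000 by £64,200, which is 17 full-or-partial £4,000 increments; reduction = 17 × £200 = £3,400, leaving £600.
Total: £3,201 + £0 + £600 = £3,801.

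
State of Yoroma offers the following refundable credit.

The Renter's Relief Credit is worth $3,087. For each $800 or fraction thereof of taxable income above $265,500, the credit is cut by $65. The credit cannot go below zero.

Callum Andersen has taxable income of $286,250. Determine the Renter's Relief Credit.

Renter's Relief Credit: income exceeds $265,500 by $20,750, which is 26 full-or-partial $800 increments; reduction = 26 × $65 = $1,690, leaving $1,397.

$1,397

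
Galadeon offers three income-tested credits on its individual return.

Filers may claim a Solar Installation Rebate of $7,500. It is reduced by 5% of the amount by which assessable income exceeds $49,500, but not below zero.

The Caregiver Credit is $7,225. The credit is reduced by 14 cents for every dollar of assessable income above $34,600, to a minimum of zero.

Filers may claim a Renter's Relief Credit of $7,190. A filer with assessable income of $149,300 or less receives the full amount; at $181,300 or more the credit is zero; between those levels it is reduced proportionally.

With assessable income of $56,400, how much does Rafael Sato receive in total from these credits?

Solar Installation Rebate: 5% of the $6,900 excess over $49,500 is $345; credit = $7,500 − $345 = $7,155.
Caregiver Credit: 14% of the $21,800 excess over $34,600 is $3,052; credit = $7,225 − $3,052 = $4,173.
Renter's Relief Credit: $56,400 is at or below the $149,300 threshold, so the full $7,190 applies.
Total: $7,155 + $4,173 + $7,190 = $18,518.

$18,518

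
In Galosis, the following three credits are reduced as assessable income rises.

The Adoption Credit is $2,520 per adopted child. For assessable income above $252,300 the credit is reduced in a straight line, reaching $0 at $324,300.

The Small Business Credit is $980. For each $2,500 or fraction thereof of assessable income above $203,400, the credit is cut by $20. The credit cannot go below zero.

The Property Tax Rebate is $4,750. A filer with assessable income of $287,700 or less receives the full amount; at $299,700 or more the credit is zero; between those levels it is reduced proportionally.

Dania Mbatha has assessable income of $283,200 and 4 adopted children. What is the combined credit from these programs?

Adoption Credit: base = 4 × $2,520 = $10,080. $283,200 is $30,900 into a $72,000 phase-out range, leaving 41,100/72,000 of the credit: $10,080 × 41,100/72,000 = $5,754.
Small Business Credit: income exceeds $203,400 by $79,800, which is 32 full-or-partial $2,500 increments; reduction = 32 × $20 = $640, leaving $340.
Property Tax Rebate: $283,200 is at or below the $287,700 threshold, so the full $4,750 applies.
Total: $5,754 + $340 + $4,750 = $10,844.

$10,844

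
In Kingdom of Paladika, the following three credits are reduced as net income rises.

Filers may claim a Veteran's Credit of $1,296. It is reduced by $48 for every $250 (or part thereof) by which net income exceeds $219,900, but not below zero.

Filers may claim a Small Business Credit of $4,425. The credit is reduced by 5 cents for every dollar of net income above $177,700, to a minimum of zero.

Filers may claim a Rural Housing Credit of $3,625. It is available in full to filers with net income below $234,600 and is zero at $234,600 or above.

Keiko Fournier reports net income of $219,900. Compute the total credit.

Veteran's Credit: $219,900 is at or below the $219,900 threshold, so the full $1,296 applies.
Small Business Credit: 5% of the $42,200 excess over $177,700 is $2,110; credit = $4,425 − $2,110 = $2,315.
Rural Housing Credit: $219,900 is below the $234,600 cutoff, so the full $3,625 applies.
Total: $1,296 + $2,315 + $3,625 = $7,236.

$7,236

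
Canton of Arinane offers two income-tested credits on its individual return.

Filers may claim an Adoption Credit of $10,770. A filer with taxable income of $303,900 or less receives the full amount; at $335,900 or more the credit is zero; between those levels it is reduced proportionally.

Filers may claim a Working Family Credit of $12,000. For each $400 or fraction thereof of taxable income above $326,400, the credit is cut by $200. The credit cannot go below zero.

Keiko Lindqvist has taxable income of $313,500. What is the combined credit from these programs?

$19,539

Adoption Credit: $313,500 is $9,600 into a $32,000 phase-out range, leaving 22,400/32,000 of the credit: $10,770 × 22,400/32,000 = $7,539.
Working Family Credit: $313,500 is at or below the $326,400 threshold, so the full $12,000 applies.
Total: $7,539 + $12,000 = $19,539.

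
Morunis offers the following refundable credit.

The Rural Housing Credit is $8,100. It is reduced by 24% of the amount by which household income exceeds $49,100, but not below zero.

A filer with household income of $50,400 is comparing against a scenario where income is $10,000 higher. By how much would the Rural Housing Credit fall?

At $50,400 — 24% of the $1,300 excess over $49,100 is $312; credit = $8,100 − $312 = $7,788.
At $60,400 — 24% of the $11,300 excess over $49,100 is $2,712; credit = $8,100 − $2,712 = $5,388.
Lost: $7,788 − $5,388 = $2,400.

$2,400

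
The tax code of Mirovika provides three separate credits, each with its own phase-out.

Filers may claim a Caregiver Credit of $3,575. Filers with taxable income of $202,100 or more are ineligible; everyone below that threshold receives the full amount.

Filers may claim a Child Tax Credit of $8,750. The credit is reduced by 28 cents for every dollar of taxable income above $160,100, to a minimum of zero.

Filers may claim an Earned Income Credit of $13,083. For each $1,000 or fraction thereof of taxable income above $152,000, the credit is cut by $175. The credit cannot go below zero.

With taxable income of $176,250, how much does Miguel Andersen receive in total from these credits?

$16,511

Caregiver Credit: $176,250 is below the $202,100 cutoff, so the full $3,575 applies.
Child Tax Credit: 28% of the $16,150 excess over $160,100 is $4,522; credit = $8,750 − $4,522 = $4,228.
Earned Income Credit: income exceeds $152,000 by $24,250, which is 25 full-or-partial $1,000 increments; reduction = 25 × $175 = $4,375, leaving $8,708.
Total: $3,575 + $4,228 + $8,708 = $16,511.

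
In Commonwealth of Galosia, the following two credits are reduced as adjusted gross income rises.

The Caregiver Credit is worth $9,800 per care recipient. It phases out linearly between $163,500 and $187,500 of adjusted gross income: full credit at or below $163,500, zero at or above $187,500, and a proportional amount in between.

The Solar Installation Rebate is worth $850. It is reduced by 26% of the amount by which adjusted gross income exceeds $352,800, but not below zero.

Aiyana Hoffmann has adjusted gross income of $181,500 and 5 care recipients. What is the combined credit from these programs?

$13,100

Caregiver Credit: base = 5 × $9,800 = $49,000. $181,500 is $18,000 into a $24,000 phase-out range, leaving 6,000/24,000 of the credit: $49,000 × 6,000/24,000 = $12,250.
Solar Installation Rebate: $181,500 is at or below the $352,800 threshold, so the full $850 applies.
Total: $12,250 + $850 = $13,100.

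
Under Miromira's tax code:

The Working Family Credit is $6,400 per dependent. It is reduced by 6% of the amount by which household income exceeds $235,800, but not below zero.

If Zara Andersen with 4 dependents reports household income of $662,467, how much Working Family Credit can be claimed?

Working Family Credit: base = 4 × $6,400 = $25,600. 6% of the $426,667 excess over $235,800 is $25,600.02 ≥ base, so the credit is $0.

$0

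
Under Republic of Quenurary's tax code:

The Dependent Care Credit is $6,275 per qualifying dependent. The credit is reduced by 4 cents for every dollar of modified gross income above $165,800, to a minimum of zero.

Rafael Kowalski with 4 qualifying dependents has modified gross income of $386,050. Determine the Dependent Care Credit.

$16,290

Dependent Care Credit: base = 4 × $6,275 = $25,100. 4% of the $220,250 excess over $165,800 is $8,810; credit = $25,100 − $8,810 = $16,290.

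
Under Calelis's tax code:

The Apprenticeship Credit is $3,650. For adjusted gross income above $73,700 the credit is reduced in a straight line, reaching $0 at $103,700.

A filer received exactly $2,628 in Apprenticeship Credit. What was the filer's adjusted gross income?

$82,100

$2,628 is 2,628/3,650 of the full $3,650, so 1,022/3,650 of the $30,000 range has been used: income = $73,700 + $30,000 × 1,022/3,650 = $82,100.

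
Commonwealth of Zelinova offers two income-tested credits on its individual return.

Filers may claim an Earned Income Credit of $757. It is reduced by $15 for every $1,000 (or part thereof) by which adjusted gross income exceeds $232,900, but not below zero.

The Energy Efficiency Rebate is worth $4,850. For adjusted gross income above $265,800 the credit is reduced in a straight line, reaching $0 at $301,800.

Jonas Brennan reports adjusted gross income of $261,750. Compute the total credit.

Earned Income Credit: income exceeds $232,900 by $28,850, which is 29 full-or-partial $1,000 increments; reduction = 29 × $15 = $435, leaving $322.
Energy Efficiency Rebate: $261,750 is at or below the $265,800 threshold, so the full $4,850 applies.
Total: $322 + $4,850 = $5,172.

$5,172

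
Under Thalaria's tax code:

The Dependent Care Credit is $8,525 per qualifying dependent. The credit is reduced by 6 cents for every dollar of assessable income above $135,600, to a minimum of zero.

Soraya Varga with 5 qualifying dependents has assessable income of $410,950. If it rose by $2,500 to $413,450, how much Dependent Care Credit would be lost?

At $410,950 — base = 5 × $8,525 = $42,625. 6% of the $275,350 excess over $135,600 is $16,521; credit = $42,625 − $16,521 = $26,104.
At $413,450 — base = 5 × $8,525 = $42,625. 6% of the $277,850 excess over $135,600 is $16,671; credit = $42,625 − $16,671 = $25,954.
Lost: $26,104 − $25,954 = $150.

$150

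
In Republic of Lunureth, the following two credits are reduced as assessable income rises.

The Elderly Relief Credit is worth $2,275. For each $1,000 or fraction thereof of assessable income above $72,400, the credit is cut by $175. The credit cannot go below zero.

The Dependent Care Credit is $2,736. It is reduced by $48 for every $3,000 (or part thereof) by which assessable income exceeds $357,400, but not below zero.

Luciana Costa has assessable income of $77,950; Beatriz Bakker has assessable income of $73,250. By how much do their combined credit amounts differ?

$875

Luciana ($77,950): Elderly Relief Credit: income exceeds $72,400 by $5,550, which is 6 full-or-partial $1,000 increments; reduction = 6 × $175 = $1,050, leaving $1,225. Dependent Care Credit: $77,950 is at or below the $357,400 threshold, so the full $2,736 applies. total $1,225 + $2,736 = $3,961
Beatriz ($73,250): Elderly Relief Credit: income exceeds $72,400 by $850, which is 1 full-or-partial $1,000 increment; reduction = 1 × $175 = $175, leaving $2,100. Dependent Care Credit: $73,250 is at or below the $357,400 threshold, so the full $2,736 applies. total $2,100 + $2,736 = $4,836
Difference: |$3,961 − $4,836| = $875.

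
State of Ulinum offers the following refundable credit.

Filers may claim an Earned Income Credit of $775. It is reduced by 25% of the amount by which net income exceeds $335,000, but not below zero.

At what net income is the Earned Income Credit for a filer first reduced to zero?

The credit falls by 25% of each dollar above $335,000, so it reaches zero when the excess is $775 / 25% = $3,100: income = $335,000 + $3,100 = $338,100.

$338,100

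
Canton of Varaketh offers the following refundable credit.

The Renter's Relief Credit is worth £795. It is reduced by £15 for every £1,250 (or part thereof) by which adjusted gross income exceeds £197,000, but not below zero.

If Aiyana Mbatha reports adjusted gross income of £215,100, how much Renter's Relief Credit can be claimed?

Renter's Relief Credit: income exceeds £197,000 by £18,100, which is 15 full-or-partial £1,250 increments; reduction = 15 × £15 = £225, leaving £570.

£570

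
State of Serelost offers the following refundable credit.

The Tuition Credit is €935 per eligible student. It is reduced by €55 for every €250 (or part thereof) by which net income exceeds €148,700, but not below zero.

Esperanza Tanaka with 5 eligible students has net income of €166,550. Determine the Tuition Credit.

€715

Tuition Credit: base = 5 × €935 = €4,675. income exceeds €148,700 by €17,850, which is 72 full-or-partial €250 increments; reduction = 72 × €55 = €3,960, leaving €715.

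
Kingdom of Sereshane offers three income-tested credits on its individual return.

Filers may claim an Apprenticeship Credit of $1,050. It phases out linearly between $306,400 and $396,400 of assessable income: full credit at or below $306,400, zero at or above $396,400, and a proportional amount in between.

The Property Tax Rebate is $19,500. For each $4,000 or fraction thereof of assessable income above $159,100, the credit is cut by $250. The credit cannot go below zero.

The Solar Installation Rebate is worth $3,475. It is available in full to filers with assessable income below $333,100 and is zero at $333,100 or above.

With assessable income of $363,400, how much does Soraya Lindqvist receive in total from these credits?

Apprenticeship Credit: $363,400 is $57,000 into a $90,000 phase-out range, leaving 33,000/90,000 of the credit: $1,050 × 33,000/90,000 = $385.
Property Tax Rebate: income exceeds $159,100 by $204,300, which is 52 full-or-partial $4,000 increments; reduction = 52 × $250 = $13,000, leaving $6,500.
Solar Installation Rebate: $363,400 meets or exceeds the $333,100 cutoff, so the credit is $0.
Total: $385 + $6,500 + $0 = $6,885.

$6,885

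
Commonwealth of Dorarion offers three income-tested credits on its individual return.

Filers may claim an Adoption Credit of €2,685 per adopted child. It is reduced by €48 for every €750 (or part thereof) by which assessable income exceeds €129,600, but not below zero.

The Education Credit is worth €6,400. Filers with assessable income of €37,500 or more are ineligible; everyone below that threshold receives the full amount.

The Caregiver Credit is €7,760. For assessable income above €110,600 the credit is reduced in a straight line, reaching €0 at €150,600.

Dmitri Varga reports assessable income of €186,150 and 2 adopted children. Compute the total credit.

€1,722

Adoption Credit: base = 2 × €2,685 = €5,370. income exceeds €129,600 by €56,550, which is 76 full-or-partial €750 increments; reduction = 76 × €48 = €3,648, leaving €1,722.
Education Credit: €186,150 meets or exceeds the €37,500 cutoff, so the credit is €0.
Caregiver Credit: €186,150 is at or above €150,600, so the credit is €0.
Total: €1,722 + €0 + €0 = €1,722.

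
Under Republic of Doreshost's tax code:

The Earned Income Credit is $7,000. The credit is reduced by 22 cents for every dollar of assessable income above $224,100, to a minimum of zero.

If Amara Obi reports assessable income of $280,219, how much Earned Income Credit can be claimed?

$0

Earned Income Credit: 22% of the $56,119 excess over $224,100 is $12,346.18 ≥ base, so the credit is $0.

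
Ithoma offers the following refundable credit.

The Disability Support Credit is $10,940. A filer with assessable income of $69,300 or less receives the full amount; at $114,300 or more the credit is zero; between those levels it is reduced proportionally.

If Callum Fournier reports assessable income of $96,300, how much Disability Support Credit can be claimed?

$4,376

Disability Support Credit: $96,300 is $27,000 into a $45,000 phase-out range, leaving 18,000/45,000 of the credit: $10,940 × 18,000/45,000 = $4,376.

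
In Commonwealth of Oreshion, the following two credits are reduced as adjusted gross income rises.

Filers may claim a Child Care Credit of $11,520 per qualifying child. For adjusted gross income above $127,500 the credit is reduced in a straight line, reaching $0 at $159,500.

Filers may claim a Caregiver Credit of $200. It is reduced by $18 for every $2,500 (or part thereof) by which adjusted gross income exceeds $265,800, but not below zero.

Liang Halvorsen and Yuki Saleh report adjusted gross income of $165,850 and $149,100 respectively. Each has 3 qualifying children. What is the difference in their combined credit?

$11,232

Liang ($165,850): Child Care Credit: base = 3 × $11,520 = $34,560. $165,850 is at or above $159,500, so the credit is $0. Caregiver Credit: $165,850 is at or below the $265,800 threshold, so the full $200 applies. total $0 + $200 = $200
Yuki ($149,100): Child Care Credit: base = 3 × $11,520 = $34,560. $149,100 is $21,600 into a $32,000 phase-out range, leaving 10,400/32,000 of the credit: $34,560 × 10,400/32,000 = $11,232. Caregiver Credit: $149,100 is at or below the $265,800 threshold, so the full $200 applies. total $11,232 + $200 = $11,432
Difference: |$200 − $11,432| = $11,232.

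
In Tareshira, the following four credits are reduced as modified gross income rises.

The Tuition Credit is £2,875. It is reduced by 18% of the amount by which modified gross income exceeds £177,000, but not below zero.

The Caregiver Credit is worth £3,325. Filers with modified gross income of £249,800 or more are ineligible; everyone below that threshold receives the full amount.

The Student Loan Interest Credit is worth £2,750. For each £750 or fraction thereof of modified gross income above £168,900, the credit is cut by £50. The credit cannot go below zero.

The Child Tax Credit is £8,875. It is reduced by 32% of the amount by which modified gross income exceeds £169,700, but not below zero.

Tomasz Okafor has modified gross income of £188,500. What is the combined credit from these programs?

Tuition Credit: 18% of the £11,500 excess over £177,000 is £2,070; credit = £2,875 − £2,070 = £805.
Caregiver Credit: £188,500 is below the £249,800 cutoff, so the full £3,325 applies.
Student Loan Interest Credit: income exceeds £168,900 by £19,600, which is 27 full-or-partial £750 increments; reduction = 27 × £50 = £1,350, leaving £1,400.
Child Tax Credit: 32% of the £18,800 excess over £169,700 is £6,016; credit = £8,875 − £6,016 = £2,859.
Total: £805 + £3,325 + £1,400 + £2,859 = £8,389.

£8,389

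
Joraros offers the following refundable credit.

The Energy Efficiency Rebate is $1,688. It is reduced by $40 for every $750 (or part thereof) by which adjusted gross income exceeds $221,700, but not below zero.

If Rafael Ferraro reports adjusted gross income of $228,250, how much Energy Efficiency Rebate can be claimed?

$1,328

Energy Efficiency Rebate: income exceeds $221,700 by $6,550, which is 9 full-or-partial $750 increments; reduction = 9 × $40 = $360, leaving $1,328.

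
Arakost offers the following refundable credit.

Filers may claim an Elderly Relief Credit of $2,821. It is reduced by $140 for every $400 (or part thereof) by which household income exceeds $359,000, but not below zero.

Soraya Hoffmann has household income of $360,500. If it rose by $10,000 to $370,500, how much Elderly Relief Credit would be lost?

$2,261

At $360,500 — income exceeds $359,000 by $1,500, which is 4 full-or-partial $400 increments; reduction = 4 × $140 = $560, leaving $2,261.
At $370,500 — income exceeds $359,000 by $11,500 → 29 increments × $140 = $4,060 ≥ base, so the credit is $0.
Lost: $2,261 − $0 = $2,261.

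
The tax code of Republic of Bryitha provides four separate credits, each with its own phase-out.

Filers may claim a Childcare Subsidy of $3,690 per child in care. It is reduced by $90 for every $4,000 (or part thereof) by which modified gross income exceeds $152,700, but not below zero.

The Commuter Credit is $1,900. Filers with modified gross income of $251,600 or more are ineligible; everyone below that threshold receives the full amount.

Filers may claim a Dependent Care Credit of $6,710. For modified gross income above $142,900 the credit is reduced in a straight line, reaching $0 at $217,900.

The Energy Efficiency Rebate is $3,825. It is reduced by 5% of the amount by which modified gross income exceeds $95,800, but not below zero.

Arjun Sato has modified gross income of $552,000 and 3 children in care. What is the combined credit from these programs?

Childcare Subsidy: base = 3 × $3,690 = $11,070. income exceeds $152,700 by $399,300, which is 100 full-or-partial $4,000 increments; reduction = 100 × $90 = $9,000, leaving $2,070.
Commuter Credit: $552,000 meets or exceeds the $251,600 cutoff, so the credit is $0.
Dependent Care Credit: $552,000 is at or above $217,900, so the credit is $0.
Energy Efficiency Rebate: 5% of the $456,200 excess over $95,800 is $22,810 ≥ base, so the credit is $0.
Total: $2,070 + $0 + $0 + $0 = $2,070.

$2,070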